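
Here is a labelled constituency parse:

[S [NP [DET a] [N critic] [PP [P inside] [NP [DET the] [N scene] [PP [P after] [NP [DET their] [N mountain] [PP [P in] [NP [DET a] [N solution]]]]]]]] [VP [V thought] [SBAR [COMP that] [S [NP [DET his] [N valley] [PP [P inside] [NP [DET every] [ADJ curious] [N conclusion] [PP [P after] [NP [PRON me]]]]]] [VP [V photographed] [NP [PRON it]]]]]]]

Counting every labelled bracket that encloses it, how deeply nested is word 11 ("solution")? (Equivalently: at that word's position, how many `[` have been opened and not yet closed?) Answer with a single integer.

Counting open brackets not yet closed at "solution": [S [NP [PP [NP [PP [NP [PP [NP [N = 9.

9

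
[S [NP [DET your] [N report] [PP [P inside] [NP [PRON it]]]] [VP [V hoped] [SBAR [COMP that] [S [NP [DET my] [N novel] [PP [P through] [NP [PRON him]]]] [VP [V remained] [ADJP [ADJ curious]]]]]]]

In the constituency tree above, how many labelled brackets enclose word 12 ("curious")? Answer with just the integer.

Counting open brackets not yet closed at "curious": [S [VP [SBAR [S [VP [ADJP [ADJ = 7.

7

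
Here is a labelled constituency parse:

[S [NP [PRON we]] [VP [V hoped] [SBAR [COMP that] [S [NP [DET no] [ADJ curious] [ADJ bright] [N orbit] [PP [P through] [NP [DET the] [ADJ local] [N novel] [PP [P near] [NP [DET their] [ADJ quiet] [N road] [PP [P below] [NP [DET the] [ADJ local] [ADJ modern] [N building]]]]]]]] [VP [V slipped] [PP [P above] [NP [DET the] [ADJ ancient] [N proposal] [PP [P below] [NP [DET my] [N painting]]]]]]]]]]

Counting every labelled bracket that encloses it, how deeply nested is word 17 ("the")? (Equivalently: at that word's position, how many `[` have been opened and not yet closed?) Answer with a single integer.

12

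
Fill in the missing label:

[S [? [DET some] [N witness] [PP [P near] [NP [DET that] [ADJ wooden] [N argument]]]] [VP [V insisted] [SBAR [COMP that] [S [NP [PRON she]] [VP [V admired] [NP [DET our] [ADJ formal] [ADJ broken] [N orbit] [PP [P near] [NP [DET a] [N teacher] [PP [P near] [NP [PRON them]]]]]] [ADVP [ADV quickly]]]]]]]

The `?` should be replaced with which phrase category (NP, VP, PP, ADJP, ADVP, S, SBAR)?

NP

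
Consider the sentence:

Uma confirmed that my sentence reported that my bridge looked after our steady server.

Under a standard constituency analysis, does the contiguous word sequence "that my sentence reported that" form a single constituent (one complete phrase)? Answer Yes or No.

"that" belongs to the complementizer "that" while "that" belongs to the clause "my sentence reported that my bridge looked after our steady server"; a span that runs across that boundary is not a single phrase.

No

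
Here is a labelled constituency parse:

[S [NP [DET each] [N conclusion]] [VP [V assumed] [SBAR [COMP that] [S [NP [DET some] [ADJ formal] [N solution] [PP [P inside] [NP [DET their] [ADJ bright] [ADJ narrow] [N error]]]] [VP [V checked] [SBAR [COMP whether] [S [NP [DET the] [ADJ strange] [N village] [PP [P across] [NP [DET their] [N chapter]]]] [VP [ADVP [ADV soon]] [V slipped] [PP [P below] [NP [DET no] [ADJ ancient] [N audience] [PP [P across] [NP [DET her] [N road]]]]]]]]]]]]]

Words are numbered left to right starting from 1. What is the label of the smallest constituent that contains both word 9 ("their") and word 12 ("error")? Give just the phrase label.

The smallest bracket enclosing both words is [NP their bright narrow error], so the label is NP.

NP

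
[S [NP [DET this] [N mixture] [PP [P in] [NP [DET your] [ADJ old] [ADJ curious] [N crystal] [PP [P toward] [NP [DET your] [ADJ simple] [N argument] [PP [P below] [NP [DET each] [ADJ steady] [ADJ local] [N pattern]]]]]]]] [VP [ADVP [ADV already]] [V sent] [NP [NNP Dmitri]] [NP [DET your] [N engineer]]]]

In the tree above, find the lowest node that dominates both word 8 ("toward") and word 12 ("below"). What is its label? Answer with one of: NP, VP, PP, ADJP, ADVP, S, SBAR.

Word 8 lies under S → NP → PP → NP → PP → P; word 12 lies under S → NP → PP → NP → PP → NP → PP → P. The lowest shared node is the PP.

PP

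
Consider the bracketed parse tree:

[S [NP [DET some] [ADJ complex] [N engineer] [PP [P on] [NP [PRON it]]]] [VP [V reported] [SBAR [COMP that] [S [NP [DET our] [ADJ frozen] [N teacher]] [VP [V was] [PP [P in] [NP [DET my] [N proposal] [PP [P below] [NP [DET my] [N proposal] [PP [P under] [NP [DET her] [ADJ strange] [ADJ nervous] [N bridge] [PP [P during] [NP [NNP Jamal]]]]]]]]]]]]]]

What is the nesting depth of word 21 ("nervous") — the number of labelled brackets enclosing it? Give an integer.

12

Counting open brackets not yet closed at "nervous": [S [VP [SBAR [S [VP [PP [NP [PP [NP [PP [NP [ADJ = 12.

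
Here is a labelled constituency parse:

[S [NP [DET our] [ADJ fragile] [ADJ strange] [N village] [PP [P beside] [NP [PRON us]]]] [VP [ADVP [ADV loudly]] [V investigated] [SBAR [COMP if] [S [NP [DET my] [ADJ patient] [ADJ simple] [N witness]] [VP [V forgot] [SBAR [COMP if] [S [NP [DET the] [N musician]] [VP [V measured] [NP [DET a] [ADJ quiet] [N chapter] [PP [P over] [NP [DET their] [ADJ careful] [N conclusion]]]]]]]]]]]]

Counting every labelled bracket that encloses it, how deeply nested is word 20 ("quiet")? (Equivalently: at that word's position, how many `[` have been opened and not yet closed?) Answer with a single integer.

10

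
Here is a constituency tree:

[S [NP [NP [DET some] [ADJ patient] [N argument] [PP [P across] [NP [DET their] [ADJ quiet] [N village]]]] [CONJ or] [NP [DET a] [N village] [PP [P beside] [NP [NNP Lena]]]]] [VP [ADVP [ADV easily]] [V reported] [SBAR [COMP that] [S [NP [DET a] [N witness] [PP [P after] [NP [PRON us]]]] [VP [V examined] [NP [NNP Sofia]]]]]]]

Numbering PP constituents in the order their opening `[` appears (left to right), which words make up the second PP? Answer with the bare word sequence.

In left-to-right order the PP constituents are "across their quiet village"; "beside Lena"; "after us". Number 2 is "beside Lena".

beside Lena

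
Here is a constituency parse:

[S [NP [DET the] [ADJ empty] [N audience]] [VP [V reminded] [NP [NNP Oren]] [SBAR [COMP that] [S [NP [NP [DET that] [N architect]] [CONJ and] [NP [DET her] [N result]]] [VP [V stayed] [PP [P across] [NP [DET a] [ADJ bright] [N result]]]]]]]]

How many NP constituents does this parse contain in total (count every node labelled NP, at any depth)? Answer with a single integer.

The NP constituents are: [NP the empty audience]; [NP Oren]; [NP that architect and her result]; [NP that architect]; [NP her result]; [NP a bright result]. Total: 6.

6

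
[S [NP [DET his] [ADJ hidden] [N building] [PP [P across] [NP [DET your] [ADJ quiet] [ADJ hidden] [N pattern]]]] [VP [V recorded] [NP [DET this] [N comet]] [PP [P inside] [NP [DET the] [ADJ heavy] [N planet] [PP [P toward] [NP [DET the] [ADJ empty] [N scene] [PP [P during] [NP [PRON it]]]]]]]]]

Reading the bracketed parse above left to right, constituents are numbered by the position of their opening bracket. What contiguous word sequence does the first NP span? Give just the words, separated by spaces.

In left-to-right order the NP constituents are "his hidden building across your quiet hidden pattern"; "your quiet hidden pattern"; "this comet"; "the heavy planet toward the empty scene during it"; "the empty scene during it"; "it". Number 1 is "his hidden building across your quiet hidden pattern".

his hidden building across your quiet hidden pattern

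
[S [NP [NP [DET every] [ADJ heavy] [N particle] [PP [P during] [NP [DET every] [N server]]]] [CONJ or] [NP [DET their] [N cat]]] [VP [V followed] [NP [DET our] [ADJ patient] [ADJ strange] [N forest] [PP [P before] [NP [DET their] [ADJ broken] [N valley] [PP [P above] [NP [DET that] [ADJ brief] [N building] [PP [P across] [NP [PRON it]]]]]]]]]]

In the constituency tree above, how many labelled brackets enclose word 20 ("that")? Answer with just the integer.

8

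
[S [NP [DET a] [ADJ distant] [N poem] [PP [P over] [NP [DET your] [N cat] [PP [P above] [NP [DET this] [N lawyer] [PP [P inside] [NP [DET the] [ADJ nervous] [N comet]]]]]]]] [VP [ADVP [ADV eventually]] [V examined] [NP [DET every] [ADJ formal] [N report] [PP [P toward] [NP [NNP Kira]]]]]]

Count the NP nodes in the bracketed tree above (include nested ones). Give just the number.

6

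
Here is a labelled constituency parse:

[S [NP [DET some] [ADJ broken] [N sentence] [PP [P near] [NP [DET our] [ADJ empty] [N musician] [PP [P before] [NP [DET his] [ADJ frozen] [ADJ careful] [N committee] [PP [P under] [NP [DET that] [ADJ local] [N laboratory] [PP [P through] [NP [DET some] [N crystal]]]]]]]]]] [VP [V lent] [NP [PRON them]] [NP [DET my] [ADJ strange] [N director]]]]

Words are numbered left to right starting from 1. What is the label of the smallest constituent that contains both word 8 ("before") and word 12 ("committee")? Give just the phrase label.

PP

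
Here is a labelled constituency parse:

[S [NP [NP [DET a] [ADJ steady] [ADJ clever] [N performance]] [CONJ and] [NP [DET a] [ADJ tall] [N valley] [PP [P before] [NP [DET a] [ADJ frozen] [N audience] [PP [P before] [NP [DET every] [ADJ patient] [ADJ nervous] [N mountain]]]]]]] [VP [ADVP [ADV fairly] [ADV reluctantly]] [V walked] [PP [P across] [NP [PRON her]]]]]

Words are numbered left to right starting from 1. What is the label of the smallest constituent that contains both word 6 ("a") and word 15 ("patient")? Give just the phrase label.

Word 6 lies under S → NP → NP → DET; word 15 lies under S → NP → NP → PP → NP → PP → NP → ADJ. The lowest shared node is the NP.

NP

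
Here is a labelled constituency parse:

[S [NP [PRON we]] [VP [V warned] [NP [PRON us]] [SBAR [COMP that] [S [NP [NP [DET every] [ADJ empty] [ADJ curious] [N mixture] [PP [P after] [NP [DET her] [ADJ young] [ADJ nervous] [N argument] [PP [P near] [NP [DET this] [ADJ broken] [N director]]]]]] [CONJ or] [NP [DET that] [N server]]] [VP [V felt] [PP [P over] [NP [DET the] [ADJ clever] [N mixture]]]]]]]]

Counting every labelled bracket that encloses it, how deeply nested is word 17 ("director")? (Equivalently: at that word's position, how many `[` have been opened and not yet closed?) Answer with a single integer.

11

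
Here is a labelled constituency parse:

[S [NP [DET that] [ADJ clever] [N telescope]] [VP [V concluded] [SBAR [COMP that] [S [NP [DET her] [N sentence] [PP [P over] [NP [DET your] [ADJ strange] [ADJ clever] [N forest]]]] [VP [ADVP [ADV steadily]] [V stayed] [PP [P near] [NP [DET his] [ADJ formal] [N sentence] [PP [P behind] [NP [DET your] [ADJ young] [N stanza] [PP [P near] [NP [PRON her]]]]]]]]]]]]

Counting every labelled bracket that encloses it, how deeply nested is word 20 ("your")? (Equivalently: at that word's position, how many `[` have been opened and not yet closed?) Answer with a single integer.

Counting open brackets not yet closed at "your": [S [VP [SBAR [S [VP [PP [NP [PP [NP [DET = 10.

10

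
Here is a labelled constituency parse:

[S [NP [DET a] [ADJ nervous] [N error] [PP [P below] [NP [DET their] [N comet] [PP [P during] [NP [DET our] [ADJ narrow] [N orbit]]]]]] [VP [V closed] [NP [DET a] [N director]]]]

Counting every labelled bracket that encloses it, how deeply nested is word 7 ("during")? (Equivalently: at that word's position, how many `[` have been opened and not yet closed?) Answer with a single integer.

The word sits inside P, which is inside PP, inside NP, inside PP, inside NP, inside S — 6 brackets in all.

6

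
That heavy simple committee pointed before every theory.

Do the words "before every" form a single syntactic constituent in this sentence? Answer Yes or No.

No

"before" belongs to the preposition "before" while "every" belongs to the noun phrase "every theory"; a span that runs across that boundary is not a single phrase.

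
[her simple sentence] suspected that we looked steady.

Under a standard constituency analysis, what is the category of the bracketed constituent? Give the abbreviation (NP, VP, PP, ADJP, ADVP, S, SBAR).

NP

The bracketed span "her simple sentence" is headed by "sentence", making it a noun phrase (NP).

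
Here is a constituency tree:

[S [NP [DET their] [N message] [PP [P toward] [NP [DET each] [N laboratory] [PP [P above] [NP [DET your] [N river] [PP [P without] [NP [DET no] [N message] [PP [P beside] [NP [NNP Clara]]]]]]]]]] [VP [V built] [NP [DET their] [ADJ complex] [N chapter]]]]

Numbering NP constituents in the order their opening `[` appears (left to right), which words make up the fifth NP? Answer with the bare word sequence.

The NP opening brackets appear, in order, over: "their message toward each laboratory above your river without no message beside Clara"; "each laboratory above your river without no message beside Clara"; "your river without no message beside Clara"; "no message beside Clara"; "Clara"; "their complex chapter". The fifth one spans "Clara".

Clara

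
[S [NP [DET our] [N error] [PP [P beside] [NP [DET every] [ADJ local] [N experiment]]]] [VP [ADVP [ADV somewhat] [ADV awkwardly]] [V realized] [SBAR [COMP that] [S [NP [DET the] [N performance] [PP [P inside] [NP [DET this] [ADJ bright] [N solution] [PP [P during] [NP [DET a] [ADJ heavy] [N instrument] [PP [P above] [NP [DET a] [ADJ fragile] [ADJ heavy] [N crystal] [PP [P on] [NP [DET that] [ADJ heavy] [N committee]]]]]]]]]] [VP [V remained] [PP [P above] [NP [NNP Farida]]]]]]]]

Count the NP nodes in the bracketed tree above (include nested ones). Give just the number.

8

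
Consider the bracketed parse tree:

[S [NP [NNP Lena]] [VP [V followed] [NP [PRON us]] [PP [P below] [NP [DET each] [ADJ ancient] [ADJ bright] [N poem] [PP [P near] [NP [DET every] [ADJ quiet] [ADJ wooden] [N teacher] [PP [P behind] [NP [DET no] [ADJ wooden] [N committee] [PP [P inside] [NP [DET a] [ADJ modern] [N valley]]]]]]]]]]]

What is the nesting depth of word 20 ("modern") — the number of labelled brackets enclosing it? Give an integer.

The word sits inside ADJ, which is inside NP, inside PP, inside NP, inside PP, inside NP, inside PP, inside NP, inside PP, inside VP, inside S — 11 brackets in all.

11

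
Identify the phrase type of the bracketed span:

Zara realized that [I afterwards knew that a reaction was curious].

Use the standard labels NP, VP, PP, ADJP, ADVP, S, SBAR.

S

"knew" is the head of the bracketed span, so the span is a clause: S.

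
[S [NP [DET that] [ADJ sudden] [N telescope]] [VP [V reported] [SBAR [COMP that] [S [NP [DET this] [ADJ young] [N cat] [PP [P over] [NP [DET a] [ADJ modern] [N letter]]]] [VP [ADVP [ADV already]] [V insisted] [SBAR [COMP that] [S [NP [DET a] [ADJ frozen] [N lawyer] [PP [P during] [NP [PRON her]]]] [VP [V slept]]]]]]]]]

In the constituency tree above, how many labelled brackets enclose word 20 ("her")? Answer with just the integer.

Path from the root down to the word: S → VP → SBAR → S → VP → SBAR → S → NP → PP → NP → PRON. That is 11 enclosing brackets.

11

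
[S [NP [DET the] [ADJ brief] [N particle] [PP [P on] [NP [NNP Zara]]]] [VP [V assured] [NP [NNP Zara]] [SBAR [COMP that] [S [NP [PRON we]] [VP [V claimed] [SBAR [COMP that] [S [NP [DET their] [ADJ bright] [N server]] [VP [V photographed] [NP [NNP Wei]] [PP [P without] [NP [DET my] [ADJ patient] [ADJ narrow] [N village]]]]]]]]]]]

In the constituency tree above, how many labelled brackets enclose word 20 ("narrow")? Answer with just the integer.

11

Path from the root down to the word: S → VP → SBAR → S → VP → SBAR → S → VP → PP → NP → ADJ. That is 11 enclosing brackets.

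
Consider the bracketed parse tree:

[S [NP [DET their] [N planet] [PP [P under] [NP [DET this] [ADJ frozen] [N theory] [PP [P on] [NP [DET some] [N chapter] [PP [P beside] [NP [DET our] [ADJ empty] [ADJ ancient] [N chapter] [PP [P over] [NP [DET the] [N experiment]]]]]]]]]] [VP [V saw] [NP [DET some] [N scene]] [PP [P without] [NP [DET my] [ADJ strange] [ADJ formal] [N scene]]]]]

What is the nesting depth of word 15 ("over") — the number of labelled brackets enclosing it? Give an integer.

The word sits inside P, which is inside PP, inside NP, inside PP, inside NP, inside PP, inside NP, inside PP, inside NP, inside S — 10 brackets in all.

10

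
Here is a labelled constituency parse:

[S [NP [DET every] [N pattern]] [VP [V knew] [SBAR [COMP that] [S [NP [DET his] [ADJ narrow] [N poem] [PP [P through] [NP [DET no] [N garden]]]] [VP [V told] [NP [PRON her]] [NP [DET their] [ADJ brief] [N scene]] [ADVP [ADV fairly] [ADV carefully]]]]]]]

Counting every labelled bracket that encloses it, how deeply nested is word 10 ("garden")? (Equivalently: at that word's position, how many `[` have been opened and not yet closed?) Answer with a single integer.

8

Path from the root down to the word: S → VP → SBAR → S → NP → PP → NP → N. That is 8 enclosing brackets.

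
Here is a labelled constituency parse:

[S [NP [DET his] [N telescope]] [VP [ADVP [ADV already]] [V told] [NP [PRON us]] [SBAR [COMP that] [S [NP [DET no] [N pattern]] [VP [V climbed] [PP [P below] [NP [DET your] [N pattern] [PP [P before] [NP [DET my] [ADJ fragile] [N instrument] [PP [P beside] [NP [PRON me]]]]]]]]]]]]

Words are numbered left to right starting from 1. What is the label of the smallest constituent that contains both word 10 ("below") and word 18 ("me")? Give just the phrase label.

PP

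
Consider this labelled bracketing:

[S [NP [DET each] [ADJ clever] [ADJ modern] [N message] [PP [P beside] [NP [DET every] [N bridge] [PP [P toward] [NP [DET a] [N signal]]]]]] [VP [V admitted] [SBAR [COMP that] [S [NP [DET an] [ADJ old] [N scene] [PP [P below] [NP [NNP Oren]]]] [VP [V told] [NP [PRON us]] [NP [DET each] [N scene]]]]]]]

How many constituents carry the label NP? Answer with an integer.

Scanning left to right, an opening `[NP` appears at word positions 1, 6, 9, 13, 17, 19, 20 — 7 in total.

7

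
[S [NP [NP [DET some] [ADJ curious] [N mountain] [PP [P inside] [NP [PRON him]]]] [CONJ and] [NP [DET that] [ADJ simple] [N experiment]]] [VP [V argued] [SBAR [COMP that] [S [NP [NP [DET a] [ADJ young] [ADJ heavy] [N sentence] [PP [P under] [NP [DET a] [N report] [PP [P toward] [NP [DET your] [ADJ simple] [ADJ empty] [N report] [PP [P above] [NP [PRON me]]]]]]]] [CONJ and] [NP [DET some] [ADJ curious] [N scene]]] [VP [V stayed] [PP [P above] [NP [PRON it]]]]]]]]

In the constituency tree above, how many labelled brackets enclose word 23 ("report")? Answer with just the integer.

11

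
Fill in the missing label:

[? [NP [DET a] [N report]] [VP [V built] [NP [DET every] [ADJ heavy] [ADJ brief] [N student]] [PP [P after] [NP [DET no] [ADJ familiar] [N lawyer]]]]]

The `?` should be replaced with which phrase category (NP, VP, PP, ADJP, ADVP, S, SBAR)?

S

Looking at what the `?` directly dominates — NP, VP — this is a clause (S).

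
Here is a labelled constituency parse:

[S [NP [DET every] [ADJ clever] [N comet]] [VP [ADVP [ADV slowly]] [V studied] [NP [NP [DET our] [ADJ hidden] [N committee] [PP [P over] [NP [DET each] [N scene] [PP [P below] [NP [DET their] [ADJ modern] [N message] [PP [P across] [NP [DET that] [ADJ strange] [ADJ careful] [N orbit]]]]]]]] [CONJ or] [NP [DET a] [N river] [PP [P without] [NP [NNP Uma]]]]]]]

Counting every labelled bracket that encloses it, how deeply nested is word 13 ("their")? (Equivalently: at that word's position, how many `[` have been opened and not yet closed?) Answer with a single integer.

9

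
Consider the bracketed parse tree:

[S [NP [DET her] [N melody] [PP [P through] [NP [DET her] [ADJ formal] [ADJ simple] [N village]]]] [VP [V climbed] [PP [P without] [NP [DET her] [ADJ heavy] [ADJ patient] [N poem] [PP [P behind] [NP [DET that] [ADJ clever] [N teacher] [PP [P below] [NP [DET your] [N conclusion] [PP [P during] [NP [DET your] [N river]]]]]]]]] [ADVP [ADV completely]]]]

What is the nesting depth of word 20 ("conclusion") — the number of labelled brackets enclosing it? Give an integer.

9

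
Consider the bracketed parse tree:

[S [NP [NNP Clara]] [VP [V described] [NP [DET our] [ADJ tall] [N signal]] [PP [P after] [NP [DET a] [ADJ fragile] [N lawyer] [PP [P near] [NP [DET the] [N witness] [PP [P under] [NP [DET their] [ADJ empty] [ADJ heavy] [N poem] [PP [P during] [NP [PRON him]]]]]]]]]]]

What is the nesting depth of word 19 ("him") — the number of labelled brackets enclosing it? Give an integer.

11

Path from the root down to the word: S → VP → PP → NP → PP → NP → PP → NP → PP → NP → PRON. That is 11 enclosing brackets.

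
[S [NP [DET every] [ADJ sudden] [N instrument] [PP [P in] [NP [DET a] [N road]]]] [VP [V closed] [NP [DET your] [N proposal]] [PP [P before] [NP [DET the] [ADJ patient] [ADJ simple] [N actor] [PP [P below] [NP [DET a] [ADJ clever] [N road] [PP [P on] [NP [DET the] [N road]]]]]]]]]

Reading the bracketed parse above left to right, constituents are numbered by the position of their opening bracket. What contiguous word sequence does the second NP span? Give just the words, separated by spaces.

a road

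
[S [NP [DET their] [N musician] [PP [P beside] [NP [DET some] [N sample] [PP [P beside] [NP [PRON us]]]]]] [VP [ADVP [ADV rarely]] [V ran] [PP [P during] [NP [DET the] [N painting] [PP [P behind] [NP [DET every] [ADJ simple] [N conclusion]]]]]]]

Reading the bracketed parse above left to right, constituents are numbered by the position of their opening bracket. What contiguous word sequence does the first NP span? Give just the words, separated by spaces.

In left-to-right order the NP constituents are "their musician beside some sample beside us"; "some sample beside us"; "us"; "the painting behind every simple conclusion"; "every simple conclusion". Number 1 is "their musician beside some sample beside us".

their musician beside some sample beside us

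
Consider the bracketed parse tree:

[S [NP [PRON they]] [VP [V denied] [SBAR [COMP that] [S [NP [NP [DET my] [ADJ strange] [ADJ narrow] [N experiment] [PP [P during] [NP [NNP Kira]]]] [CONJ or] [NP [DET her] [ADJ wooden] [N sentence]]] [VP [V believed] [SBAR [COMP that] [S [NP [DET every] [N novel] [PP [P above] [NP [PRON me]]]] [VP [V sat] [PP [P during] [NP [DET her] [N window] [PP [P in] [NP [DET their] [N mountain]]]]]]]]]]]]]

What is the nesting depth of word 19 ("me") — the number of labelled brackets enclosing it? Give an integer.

Counting open brackets not yet closed at "me": [S [VP [SBAR [S [VP [SBAR [S [NP [PP [NP [PRON = 11.

11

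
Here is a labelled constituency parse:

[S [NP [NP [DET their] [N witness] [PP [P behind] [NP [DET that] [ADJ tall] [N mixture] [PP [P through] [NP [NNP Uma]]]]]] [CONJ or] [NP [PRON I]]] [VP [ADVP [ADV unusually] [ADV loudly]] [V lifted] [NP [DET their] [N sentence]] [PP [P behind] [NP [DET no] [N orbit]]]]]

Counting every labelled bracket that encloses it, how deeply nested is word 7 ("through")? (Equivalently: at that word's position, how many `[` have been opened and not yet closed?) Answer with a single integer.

7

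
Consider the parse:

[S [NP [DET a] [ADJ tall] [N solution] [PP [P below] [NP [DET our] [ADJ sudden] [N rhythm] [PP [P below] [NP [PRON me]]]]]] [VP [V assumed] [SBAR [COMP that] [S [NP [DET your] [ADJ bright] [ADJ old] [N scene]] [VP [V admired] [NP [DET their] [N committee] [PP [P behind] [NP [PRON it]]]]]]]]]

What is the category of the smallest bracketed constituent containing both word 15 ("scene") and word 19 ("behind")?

Both words fall inside [S your bright old scene admired their committee behind it] (words 12–20), and no smaller constituent contains them both. Label: S.

S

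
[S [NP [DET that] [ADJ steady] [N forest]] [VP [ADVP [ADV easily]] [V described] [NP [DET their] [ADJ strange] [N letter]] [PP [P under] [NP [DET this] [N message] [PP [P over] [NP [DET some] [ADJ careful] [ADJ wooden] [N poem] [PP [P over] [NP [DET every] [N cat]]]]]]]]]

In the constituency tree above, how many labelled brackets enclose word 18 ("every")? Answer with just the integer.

9

Path from the root down to the word: S → VP → PP → NP → PP → NP → PP → NP → DET. That is 9 enclosing brackets.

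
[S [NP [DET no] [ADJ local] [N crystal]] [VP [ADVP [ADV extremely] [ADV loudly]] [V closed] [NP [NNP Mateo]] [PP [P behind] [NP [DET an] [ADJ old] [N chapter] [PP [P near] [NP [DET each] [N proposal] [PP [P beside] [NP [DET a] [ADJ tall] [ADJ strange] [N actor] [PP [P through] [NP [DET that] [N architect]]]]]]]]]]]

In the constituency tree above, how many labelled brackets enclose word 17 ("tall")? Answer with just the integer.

9

The word sits inside ADJ, which is inside NP, inside PP, inside NP, inside PP, inside NP, inside PP, inside VP, inside S — 9 brackets in all.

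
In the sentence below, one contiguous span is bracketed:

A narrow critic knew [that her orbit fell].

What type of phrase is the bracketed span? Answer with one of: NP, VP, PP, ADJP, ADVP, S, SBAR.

The bracketed span "that her orbit fell" is headed by "that", making it a subordinate clause (SBAR).

SBAR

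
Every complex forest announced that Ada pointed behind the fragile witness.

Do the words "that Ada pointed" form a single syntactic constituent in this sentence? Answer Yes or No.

"that" belongs to the complementizer "that" while "pointed" belongs to the clause "Ada pointed behind the fragile witness"; a span that runs across that boundary is not a single phrase.

No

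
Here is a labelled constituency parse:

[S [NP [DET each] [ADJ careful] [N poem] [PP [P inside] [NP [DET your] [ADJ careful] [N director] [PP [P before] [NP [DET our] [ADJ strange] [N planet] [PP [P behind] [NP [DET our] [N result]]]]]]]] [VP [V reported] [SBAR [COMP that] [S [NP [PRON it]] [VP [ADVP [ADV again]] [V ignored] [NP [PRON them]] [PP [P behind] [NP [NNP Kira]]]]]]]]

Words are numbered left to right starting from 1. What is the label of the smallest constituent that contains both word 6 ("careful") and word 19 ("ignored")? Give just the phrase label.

S

Word 6 lies under S → NP → PP → NP → ADJ; word 19 lies under S → VP → SBAR → S → VP → V. The lowest shared node is the S.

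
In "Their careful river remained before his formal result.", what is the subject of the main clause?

their careful river

The subject of the main clause is the NP immediately before the verb "remained": "their careful river".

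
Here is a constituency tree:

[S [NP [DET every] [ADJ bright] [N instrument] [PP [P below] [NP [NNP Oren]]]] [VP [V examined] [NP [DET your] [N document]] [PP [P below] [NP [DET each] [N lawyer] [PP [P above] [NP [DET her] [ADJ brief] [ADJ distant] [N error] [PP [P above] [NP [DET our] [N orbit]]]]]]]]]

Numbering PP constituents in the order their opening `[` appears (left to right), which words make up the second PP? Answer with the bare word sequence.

below each lawyer above her brief distant error above our orbit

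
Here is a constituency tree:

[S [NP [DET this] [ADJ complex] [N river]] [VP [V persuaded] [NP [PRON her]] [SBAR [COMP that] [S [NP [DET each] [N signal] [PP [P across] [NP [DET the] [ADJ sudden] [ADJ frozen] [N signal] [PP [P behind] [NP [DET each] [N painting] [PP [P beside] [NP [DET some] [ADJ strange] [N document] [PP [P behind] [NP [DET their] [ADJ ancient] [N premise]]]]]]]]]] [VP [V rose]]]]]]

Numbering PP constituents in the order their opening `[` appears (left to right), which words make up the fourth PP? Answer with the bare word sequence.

behind their ancient premise

In left-to-right order the PP constituents are "across the sudden frozen signal behind each painting beside some strange document behind their ancient premise"; "behind each painting beside some strange document behind their ancient premise"; "beside some strange document behind their ancient premise"; "behind their ancient premise". Number 4 is "behind their ancient premise".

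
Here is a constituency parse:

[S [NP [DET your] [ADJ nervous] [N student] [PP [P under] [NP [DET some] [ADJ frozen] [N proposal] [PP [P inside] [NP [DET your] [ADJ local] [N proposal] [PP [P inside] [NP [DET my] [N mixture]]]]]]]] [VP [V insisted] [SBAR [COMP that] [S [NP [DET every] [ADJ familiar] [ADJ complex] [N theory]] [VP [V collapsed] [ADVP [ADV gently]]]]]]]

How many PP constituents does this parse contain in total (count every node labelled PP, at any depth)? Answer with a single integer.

3

The PP constituents are: [PP under some frozen proposal inside your local proposal inside my mixture]; [PP inside your local proposal inside my mixture]; [PP inside my mixture]. Total: 3.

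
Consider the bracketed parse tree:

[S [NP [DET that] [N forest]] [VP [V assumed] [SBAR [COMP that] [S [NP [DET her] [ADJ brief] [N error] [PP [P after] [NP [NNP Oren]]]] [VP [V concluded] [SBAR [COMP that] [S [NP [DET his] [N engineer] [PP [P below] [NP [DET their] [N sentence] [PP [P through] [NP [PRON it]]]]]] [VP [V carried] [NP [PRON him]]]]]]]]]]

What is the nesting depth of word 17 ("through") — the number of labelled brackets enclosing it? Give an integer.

The word sits inside P, which is inside PP, inside NP, inside PP, inside NP, inside S, inside SBAR, inside VP, inside S, inside SBAR, inside VP, inside S — 12 brackets in all.

12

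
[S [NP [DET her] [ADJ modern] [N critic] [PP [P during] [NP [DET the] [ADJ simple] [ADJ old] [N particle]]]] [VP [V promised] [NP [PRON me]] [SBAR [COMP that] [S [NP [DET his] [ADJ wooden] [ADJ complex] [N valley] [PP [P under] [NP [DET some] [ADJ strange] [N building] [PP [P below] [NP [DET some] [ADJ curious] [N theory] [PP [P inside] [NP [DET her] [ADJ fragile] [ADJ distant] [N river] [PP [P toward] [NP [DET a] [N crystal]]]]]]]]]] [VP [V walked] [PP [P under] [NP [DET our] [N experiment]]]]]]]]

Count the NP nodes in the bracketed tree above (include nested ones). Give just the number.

9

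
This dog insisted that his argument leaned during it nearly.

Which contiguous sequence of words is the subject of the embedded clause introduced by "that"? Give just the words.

his argument

The subject of the embedded clause introduced by "that" is the NP immediately before the verb "leaned": "his argument".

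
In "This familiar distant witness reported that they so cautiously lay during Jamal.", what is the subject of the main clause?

this familiar distant witness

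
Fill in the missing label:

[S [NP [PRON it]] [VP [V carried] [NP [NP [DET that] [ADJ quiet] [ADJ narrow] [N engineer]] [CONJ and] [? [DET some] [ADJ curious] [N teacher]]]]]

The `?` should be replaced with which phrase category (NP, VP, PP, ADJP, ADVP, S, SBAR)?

NP

A constituent whose immediate children are DET 'some', ADJ 'curious', N 'teacher' is a noun phrase: NP.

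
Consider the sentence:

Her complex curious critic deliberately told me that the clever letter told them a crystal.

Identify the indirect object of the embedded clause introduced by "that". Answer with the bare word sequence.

"told" heads the VP of the embedded clause introduced by "that", and "them" is its indirect object.

them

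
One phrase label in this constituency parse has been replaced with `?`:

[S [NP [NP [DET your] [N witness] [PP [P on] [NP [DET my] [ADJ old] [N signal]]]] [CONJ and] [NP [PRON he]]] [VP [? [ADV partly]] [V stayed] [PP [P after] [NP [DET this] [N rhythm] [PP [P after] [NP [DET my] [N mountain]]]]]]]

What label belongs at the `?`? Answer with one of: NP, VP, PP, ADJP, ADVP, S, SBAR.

ADVP

Looking at what the `?` directly dominates — ADV 'partly' — this is an adverb phrase (ADVP).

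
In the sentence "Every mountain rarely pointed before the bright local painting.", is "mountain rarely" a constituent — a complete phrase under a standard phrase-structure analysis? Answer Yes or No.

"mountain" belongs to the noun phrase "every mountain" while "rarely" belongs to the verb phrase "rarely pointed before the bright local painting"; a span that runs across that boundary is not a single phrase.

No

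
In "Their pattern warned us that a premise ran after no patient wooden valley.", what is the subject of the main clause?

"their pattern" is the NP that combines with the VP headed by "warned" to form the main clause — the subject.

their pattern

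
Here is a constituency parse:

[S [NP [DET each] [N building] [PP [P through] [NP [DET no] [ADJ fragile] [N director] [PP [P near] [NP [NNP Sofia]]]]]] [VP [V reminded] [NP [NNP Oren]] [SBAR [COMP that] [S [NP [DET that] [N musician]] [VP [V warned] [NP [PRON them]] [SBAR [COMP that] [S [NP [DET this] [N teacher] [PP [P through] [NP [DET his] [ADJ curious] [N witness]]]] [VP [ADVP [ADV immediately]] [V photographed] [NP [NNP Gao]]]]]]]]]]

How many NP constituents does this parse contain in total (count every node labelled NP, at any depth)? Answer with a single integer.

9

Listing each NP by its span: [NP each building through no fragile director near Sofia]; [NP no fragile director near Sofia]; [NP Sofia]; [NP Oren]; [NP that musician]; [NP them] … — that makes 9.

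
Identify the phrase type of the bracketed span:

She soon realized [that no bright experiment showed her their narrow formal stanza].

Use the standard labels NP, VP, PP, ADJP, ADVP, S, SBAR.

The span is built around the complementizer "that" — a subordinate clause (SBAR).

SBAR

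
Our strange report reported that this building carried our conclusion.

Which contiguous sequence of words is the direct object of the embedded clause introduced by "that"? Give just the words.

our conclusion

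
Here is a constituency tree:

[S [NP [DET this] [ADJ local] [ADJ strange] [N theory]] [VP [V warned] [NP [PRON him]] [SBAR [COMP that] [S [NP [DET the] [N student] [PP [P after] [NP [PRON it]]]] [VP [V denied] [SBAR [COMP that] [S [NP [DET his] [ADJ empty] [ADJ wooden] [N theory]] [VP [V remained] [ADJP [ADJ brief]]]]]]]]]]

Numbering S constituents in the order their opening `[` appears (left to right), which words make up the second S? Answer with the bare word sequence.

Opening `[S` markers occur at word positions 1, 8, 14; the second of these opens the constituent [S the student after it denied that his empty wooden theory remained brief].

the student after it denied that his empty wooden theory remained brief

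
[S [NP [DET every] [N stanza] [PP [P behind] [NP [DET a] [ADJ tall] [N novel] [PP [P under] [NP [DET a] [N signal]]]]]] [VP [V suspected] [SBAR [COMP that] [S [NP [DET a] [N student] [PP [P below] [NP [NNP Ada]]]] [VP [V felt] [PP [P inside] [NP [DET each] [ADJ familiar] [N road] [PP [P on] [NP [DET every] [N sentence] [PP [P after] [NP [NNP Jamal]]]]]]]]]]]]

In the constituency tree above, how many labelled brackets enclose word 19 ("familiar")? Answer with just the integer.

The word sits inside ADJ, which is inside NP, inside PP, inside VP, inside S, inside SBAR, inside VP, inside S — 8 brackets in all.

8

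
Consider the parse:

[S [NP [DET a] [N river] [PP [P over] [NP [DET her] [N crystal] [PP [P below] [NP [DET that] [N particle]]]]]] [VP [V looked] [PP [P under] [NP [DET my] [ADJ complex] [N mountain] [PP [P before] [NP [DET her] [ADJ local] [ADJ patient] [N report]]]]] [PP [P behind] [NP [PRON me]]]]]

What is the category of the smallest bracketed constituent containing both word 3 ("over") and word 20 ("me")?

Word 3 lies under S → NP → PP → P; word 20 lies under S → VP → PP → NP → PRON. The lowest shared node is the S.

S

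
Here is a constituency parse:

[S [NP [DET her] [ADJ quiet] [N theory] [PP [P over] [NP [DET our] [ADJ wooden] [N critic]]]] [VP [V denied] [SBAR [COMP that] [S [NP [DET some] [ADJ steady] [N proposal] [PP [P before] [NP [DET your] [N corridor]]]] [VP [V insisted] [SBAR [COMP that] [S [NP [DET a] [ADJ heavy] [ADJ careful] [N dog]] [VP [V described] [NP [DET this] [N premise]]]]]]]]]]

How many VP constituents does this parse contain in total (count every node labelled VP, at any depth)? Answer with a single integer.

3

The VP constituents are: [VP denied that some steady proposal before your corridor insisted that a heavy careful dog described this premise]; [VP insisted that a heavy careful dog described this premise]; [VP described this premise]. Total: 3.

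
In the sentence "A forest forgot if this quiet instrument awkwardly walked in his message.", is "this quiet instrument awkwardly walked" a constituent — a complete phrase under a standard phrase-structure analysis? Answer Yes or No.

No

"this" belongs to the noun phrase "this quiet instrument" while "walked" belongs to the verb phrase "awkwardly walked in his message"; a span that runs across that boundary is not a single phrase.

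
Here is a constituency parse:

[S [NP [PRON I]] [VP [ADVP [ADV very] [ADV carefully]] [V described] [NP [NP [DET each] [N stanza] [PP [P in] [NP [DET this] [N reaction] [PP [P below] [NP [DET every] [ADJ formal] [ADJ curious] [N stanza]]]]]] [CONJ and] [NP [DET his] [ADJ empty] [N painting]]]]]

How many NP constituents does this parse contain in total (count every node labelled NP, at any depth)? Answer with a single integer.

6

Scanning left to right, an opening `[NP` appears at word positions 1, 5, 5, 8, 11, 16 — 6 in total.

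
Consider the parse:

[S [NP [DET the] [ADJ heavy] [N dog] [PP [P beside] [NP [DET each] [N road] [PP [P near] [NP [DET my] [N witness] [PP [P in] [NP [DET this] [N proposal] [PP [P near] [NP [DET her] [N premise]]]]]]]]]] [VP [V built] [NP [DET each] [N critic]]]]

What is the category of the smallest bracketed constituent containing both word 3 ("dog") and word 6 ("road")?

Word 3 lies under S → NP → N; word 6 lies under S → NP → PP → NP → N. The lowest shared node is the NP.

NP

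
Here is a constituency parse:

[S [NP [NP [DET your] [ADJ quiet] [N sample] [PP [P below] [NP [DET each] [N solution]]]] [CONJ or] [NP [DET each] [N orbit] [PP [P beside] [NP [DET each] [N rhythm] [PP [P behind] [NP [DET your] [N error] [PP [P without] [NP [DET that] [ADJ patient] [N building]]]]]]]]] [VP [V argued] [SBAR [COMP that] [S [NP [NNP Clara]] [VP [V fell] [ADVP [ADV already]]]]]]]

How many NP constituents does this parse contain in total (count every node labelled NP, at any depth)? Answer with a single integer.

Scanning left to right, an opening `[NP` appears at word positions 1, 1, 5, 8, 11, 14, 17, 22 — 8 in total.

8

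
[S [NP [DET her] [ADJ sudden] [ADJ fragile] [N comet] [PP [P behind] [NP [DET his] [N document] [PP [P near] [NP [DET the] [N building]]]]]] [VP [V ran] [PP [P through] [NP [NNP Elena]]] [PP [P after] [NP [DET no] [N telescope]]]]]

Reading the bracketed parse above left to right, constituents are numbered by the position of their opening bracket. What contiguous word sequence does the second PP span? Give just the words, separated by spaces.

In left-to-right order the PP constituents are "behind his document near the building"; "near the building"; "through Elena"; "after no telescope". Number 2 is "near the building".

near the building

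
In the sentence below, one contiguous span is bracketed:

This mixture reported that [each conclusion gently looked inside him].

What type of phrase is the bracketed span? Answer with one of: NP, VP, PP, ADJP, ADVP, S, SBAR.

S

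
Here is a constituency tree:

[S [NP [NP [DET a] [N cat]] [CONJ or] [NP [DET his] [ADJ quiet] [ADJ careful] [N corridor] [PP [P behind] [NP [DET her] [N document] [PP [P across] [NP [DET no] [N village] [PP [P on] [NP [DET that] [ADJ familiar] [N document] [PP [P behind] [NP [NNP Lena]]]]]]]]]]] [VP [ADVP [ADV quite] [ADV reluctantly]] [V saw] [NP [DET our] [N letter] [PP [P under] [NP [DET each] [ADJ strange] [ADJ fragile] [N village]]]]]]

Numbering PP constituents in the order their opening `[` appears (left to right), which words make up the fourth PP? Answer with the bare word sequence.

behind Lena

The PP opening brackets appear, in order, over: "behind her document across no village on that familiar document behind Lena"; "across no village on that familiar document behind Lena"; "on that familiar document behind Lena"; "behind Lena"; "under each strange fragile village". The fourth one spans "behind Lena".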